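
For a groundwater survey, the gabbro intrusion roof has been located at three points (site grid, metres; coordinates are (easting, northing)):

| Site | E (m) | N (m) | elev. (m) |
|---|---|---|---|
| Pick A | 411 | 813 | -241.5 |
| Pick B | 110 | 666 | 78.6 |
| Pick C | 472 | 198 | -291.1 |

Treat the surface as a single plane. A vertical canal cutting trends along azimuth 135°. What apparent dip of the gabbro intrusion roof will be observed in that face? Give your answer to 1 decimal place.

36.0°

Two edge vectors: Pick A→Pick B = (-301, -147, 320.1), Pick A→Pick C = (61, -615, -49.6).
Normal n = (Pick A→Pick B) × (Pick A→Pick C) = (204152.7, 4596.5, 194082).
So ∂z/∂E = −n_x/n_z = −1.05189 and ∂z/∂N = −n_y/n_z = −0.02368.
Unit vector along 135° is (sin 135°, cos 135°) = (0.7071, -0.7071).
Slope in that direction = a·(0.7071) + b·(-0.7071) = −0.72705.
Apparent dip = arctan|0.72705| = 36.0° (true dip is 46.5°, so apparent ≤ true as expected).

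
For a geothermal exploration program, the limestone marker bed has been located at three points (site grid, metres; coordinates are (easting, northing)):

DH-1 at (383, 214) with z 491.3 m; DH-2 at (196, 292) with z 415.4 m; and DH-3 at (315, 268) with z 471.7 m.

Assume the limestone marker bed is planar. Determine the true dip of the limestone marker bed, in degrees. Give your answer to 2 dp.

Let the plane be z = a·E + b·N + c.
DH-2−DH-1: −187a + 78b = −75.9;  DH-3−DH-1: −68a + 54b = −19.6.
Solving gives a = 0.53605, b = 0.31206.
Gradient magnitude |∇z| = √(a² + b²) = √(0.28734 + 0.09738) = 0.62026.
True dip = arctan(0.62026) = 31.81°, dipping toward WSW (azimuth ≈ 240°).

31.81°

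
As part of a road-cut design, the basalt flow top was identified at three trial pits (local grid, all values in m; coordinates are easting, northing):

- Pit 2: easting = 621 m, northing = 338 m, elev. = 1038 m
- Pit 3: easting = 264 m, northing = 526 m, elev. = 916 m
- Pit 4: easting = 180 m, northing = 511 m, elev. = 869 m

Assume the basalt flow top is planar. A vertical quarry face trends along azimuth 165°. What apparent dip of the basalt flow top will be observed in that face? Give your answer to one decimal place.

9.5°

Two edge vectors: Pit 2→Pit 3 = (-357, 188, -122), Pit 2→Pit 4 = (-441, 173, -169).
Normal n = (Pit 2→Pit 3) × (Pit 2→Pit 4) = (-10666, -6531, 21147).
So ∂z/∂easting = −n_x/n_z = 0.50437 and ∂z/∂northing = −n_y/n_z = 0.30884.
Unit vector along 165° is (sin 165°, cos 165°) = (0.2588, -0.9659).
Slope in that direction = a·(0.2588) + b·(-0.9659) = −0.16777.
Apparent dip = arctan|0.16777| = 9.5° (true dip is 30.6°, so apparent ≤ true as expected).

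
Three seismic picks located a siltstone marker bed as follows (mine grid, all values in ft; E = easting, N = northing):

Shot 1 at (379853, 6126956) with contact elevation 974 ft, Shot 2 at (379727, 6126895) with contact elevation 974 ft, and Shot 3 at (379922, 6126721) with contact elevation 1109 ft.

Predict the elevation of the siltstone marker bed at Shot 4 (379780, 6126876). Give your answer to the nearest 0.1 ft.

Two edge vectors: Shot 1→Shot 2 = (-126, -61, 0), Shot 1→Shot 3 = (69, -235, 135).
Normal n = (Shot 1→Shot 2) × (Shot 1→Shot 3) = (-8235, 17010, 33819).
So ∂z/∂E = −n_x/n_z = 0.243502173 and ∂z/∂N = −n_y/n_z = −0.502971702.
Intercept c from Shot 1: 974 − 92495.03 + 3081685.49 = 2990164.46.
At (379780, 6126876): z = 92477.3 − 3081645.3 + 2990164.46 = 996.5 ft.

996.5 ft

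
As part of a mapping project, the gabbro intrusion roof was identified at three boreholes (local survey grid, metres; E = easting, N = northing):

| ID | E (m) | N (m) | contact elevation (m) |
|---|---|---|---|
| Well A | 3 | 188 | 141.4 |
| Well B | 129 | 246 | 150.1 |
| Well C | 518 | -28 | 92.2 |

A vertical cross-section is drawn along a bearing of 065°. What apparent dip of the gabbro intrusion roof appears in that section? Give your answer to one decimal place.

3.6°

Two edge vectors: Well A→Well B = (126, 58, 8.7), Well A→Well C = (515, -216, -49.2).
Normal n = (Well A→Well B) × (Well A→Well C) = (-974.4, 10679.7, -57086).
So ∂z/∂E = −n_x/n_z = −0.01707 and ∂z/∂N = −n_y/n_z = 0.18708.
Unit vector along 065° is (sin 65°, cos 65°) = (0.9063, 0.4226).
Slope in that direction = a·(0.9063) + b·(0.4226) = 0.06359.
Apparent dip = arctan|0.06359| = 3.6° (true dip is 10.6°, so apparent ≤ true as expected).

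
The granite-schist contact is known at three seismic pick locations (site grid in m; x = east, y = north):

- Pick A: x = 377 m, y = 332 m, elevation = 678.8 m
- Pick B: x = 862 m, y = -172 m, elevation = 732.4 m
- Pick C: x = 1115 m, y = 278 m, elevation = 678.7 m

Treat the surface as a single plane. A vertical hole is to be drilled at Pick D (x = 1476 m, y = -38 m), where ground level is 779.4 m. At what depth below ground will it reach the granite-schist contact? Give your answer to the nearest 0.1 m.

67.6 m

Let the plane be z = a·x + b·y + c.
Pick B−Pick A: 485a − 504b = 53.6;  Pick C−Pick A: 738a − 54b = −0.1.
Solving gives a = −0.008517, b = −0.114545.
Then c = 678.8 − a·377 − b·332 = 720.04.
At (1476, -38): z_contact = −12.57 + 4.35 + 720.04 = 711.82 m.
Depth below ground = 779.4 − 711.82 = 67.6 m.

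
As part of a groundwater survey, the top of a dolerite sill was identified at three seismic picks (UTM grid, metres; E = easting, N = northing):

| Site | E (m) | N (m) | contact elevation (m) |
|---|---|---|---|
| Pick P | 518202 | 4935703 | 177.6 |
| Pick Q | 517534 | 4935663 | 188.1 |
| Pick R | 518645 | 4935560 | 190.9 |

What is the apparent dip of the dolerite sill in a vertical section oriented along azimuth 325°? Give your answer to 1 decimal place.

Let the plane be z = a·E + b·N + c.
Pick Q−Pick P: −668a − 40b = 10.5;  Pick R−Pick P: 443a − 143b = 13.3.
Solving gives a = −0.00856, b = −0.11953.
Unit vector along 325° is (sin 325°, cos 325°) = (-0.5736, 0.8192).
Slope in that direction = a·(-0.5736) + b·(0.8192) = −0.09300.
Apparent dip = arctan|0.09300| = 5.3° (true dip is 6.8°, so apparent ≤ true as expected).

5.3°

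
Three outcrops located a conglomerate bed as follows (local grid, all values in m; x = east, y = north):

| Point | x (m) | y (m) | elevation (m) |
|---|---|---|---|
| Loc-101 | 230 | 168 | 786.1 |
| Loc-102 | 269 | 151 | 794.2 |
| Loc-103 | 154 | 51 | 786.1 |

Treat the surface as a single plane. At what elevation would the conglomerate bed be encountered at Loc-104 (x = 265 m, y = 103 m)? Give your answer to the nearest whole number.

799 m

Two edge vectors: Loc-101→Loc-102 = (39, -17, 8.1), Loc-101→Loc-103 = (-76, -117, 0).
Normal n = (Loc-101→Loc-102) × (Loc-101→Loc-103) = (947.7, -615.6, -5855).
So ∂z/∂x = −n_x/n_z = 0.16186 and ∂z/∂y = −n_y/n_z = −0.10514.
Intercept c from Loc-101: 786.1 − 37.23 + 17.66 = 766.54.
At (265, 103): z = 42.9 − 10.8 + 766.54 = 798.6 m.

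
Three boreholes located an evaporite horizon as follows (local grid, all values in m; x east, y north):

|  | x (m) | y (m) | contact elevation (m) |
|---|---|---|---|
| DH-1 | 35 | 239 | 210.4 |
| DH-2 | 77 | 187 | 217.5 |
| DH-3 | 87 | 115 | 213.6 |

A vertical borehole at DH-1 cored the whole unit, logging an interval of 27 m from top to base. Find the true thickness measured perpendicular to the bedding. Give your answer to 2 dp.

Let the plane be z = a·x + b·y + c.
DH-2−DH-1: 42a − 52b = 7.1;  DH-3−DH-1: 52a − 124b = 3.2.
Solving gives a = 0.28514, b = 0.09377.
|∇z| = √(a²+b²) = 0.30017, so dip δ = arctan(0.30017) = 16.71°.
True thickness = vertical thickness × cos δ = 27 × cos 16.71° = 25.86 m.

25.86 m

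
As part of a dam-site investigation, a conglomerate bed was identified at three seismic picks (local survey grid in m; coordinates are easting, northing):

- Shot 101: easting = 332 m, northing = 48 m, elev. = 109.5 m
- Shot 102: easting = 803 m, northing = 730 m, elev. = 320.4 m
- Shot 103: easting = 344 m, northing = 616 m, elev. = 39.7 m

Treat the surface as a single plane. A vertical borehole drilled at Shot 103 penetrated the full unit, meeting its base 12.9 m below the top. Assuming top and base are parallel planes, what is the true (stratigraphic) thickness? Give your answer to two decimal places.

10.77 m

Two edge vectors: Shot 101→Shot 102 = (471, 682, 210.9), Shot 101→Shot 103 = (12, 568, -69.8).
Normal n = (Shot 101→Shot 102) × (Shot 101→Shot 103) = (-167394.8, 35406.6, 259344).
So ∂z/∂easting = −n_x/n_z = 0.64545 and ∂z/∂northing = −n_y/n_z = −0.13652.
|∇z| = √(a²+b²) = 0.65974, so dip δ = arctan(0.65974) = 33.41°.
True thickness = vertical thickness × cos δ = 12.9 × cos 33.41° = 10.77 m.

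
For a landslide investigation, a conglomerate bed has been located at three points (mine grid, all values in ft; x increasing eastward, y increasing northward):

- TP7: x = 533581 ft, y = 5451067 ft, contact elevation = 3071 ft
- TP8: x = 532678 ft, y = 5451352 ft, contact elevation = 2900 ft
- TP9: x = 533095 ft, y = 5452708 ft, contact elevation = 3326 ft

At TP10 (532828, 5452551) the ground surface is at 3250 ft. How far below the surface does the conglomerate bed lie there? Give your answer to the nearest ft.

31 ft

Two edge vectors: TP7→TP8 = (-903, 285, -171), TP7→TP9 = (-486, 1641, 255).
Normal n = (TP7→TP8) × (TP7→TP9) = (353286, 313371, -1343313).
So ∂z/∂x = −n_x/n_z = 0.26299604 and ∂z/∂y = −n_y/n_z = 0.23328219.
Intercept c from TP7: 3071 − 140329.69 − 1271636.85 = −1408895.54.
At (532828, 5452551): z_contact = 140131.7 + 1271983.0 − 1408895.54 = 3219.2 ft.
Depth below ground = 3250 − 3219.2 = 31 ft.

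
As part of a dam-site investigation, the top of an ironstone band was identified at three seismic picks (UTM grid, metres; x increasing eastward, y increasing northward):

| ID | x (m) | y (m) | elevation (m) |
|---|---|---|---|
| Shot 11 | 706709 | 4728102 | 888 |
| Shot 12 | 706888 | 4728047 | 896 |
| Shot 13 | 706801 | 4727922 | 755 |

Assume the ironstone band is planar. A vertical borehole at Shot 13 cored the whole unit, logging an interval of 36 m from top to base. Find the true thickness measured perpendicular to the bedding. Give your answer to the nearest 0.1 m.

26.0 m

Two edge vectors: Shot 11→Shot 12 = (179, -55, 8), Shot 11→Shot 13 = (92, -180, -133).
Normal n = (Shot 11→Shot 12) × (Shot 11→Shot 13) = (8755, 24543, -27160).
So ∂z/∂x = −n_x/n_z = 0.32235 and ∂z/∂y = −n_y/n_z = 0.90365.
|∇z| = √(a²+b²) = 0.95942, so dip δ = arctan(0.95942) = 43.81°.
True thickness = vertical thickness × cos δ = 36 × cos 43.81° = 26.0 m.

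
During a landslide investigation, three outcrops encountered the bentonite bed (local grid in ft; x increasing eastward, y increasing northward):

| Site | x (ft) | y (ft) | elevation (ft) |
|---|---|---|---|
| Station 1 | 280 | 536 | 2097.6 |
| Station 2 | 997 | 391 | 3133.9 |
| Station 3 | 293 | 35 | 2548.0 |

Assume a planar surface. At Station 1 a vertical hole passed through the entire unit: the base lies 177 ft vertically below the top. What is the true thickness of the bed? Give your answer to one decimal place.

96.5 ft

Two edge vectors: Station 1→Station 2 = (717, -145, 1036.3), Station 1→Station 3 = (13, -501, 450.4).
Normal n = (Station 1→Station 2) × (Station 1→Station 3) = (453878.3, -309464.9, -357332).
So ∂z/∂x = −n_x/n_z = 1.27019 and ∂z/∂y = −n_y/n_z = −0.86604.
|∇z| = √(a²+b²) = 1.53734, so dip δ = arctan(1.53734) = 56.96°.
True thickness = vertical thickness × cos δ = 177 × cos 56.96° = 96.5 ft.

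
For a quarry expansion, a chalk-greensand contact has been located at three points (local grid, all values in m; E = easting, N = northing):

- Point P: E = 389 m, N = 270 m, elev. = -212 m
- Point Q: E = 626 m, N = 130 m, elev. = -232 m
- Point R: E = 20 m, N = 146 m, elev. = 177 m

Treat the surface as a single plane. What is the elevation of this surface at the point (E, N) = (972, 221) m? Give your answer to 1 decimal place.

-570.3 m

Two edge vectors: Point P→Point Q = (237, -140, -20), Point P→Point R = (-369, -124, 389).
Normal n = (Point P→Point Q) × (Point P→Point R) = (-56940, -84813, -81048).
So ∂z/∂E = −n_x/n_z = −0.70255 and ∂z/∂N = −n_y/n_z = −1.04645.
Intercept c from Point P: -212 + 273.29 + 282.54 = 343.83.
At (972, 221): z = −682.9 − 231.3 + 343.83 = -570.3 m.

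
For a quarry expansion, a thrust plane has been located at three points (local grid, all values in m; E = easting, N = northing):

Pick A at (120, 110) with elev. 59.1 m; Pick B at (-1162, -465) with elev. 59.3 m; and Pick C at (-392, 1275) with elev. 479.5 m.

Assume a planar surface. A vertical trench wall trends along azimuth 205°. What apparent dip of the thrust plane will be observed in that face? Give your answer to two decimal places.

Let the plane be z = a·E + b·N + c.
Pick B−Pick A: −1282a − 575b = 0.2;  Pick C−Pick A: −512a + 1165b = 420.4.
Solving gives a = −0.13533, b = 0.30138.
Unit vector along 205° is (sin 205°, cos 205°) = (-0.4226, -0.9063).
Slope in that direction = a·(-0.4226) + b·(-0.9063) = −0.21595.
Apparent dip = arctan|0.21595| = 12.19° (true dip is 18.3°, so apparent ≤ true as expected).

12.19°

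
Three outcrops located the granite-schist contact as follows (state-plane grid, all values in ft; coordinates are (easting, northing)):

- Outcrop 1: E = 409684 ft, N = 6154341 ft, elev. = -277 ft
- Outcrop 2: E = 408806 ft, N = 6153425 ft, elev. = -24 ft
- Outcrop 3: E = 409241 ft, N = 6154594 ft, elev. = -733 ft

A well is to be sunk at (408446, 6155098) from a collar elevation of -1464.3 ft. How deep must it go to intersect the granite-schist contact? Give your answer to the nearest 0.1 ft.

Two edge vectors: Outcrop 1→Outcrop 2 = (-878, -916, 253), Outcrop 1→Outcrop 3 = (-443, 253, -456).
Normal n = (Outcrop 1→Outcrop 2) × (Outcrop 1→Outcrop 3) = (353687, -512447, -627922).
So ∂z/∂E = −n_x/n_z = 0.563265820 and ∂z/∂N = −n_y/n_z = −0.816099770.
Intercept c from Outcrop 1: -277 − 230760.99 + 5022556.28 = 4791518.28.
At (408446, 6155098): z_contact = 230063.67 − 5023174.06 + 4791518.28 = -1592.11 ft.
Depth below ground = -1464.3 − (-1592.11) = 127.8 ft.

127.8 ft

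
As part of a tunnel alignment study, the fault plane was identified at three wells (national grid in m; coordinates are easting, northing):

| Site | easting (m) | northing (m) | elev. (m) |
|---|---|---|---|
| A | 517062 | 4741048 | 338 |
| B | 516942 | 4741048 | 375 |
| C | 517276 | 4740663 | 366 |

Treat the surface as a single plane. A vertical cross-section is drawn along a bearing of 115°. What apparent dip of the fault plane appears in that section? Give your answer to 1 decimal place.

Let the plane be z = a·easting + b·northing + c.
B−A: −120a + 0b = 37;  C−A: 214a − 385b = 28.
Solving gives a = −0.30833, b = −0.24411.
Unit vector along 115° is (sin 115°, cos 115°) = (0.9063, -0.4226).
Slope in that direction = a·(0.9063) + b·(-0.4226) = −0.17628.
Apparent dip = arctan|0.17628| = 10.0° (true dip is 21.5°, so apparent ≤ true as expected).

10.0°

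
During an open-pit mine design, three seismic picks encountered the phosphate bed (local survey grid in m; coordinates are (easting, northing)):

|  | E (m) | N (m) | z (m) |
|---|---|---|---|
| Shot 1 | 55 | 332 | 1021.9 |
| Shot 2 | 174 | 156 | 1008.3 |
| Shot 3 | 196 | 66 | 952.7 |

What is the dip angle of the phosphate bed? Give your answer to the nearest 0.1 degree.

Two edge vectors: Shot 1→Shot 2 = (119, -176, -13.6), Shot 1→Shot 3 = (141, -266, -69.2).
Normal n = (Shot 1→Shot 2) × (Shot 1→Shot 3) = (8561.6, 6317.2, -6838).
So ∂z/∂E = −n_x/n_z = 1.25206 and ∂z/∂N = −n_y/n_z = 0.92384.
Gradient magnitude |∇z| = √(a² + b²) = √(1.56766 + 0.85348) = 1.55600.
True dip = arctan(1.55600) = 57.3°, dipping toward SW (azimuth ≈ 234°).

57.3°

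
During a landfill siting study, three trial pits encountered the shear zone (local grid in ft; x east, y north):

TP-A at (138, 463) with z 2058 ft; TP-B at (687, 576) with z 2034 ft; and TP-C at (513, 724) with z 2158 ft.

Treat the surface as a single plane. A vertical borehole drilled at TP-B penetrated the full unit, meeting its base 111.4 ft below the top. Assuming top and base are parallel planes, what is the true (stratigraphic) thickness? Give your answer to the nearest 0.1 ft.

93.1 ft

Let the plane be z = a·x + b·y + c.
TP-B−TP-A: 549a + 113b = −24;  TP-C−TP-A: 375a + 261b = 100.
Solving gives a = −0.17405, b = 0.63321.
|∇z| = √(a²+b²) = 0.65670, so dip δ = arctan(0.65670) = 33.29°.
True thickness = vertical thickness × cos δ = 111.4 × cos 33.29° = 93.1 ft.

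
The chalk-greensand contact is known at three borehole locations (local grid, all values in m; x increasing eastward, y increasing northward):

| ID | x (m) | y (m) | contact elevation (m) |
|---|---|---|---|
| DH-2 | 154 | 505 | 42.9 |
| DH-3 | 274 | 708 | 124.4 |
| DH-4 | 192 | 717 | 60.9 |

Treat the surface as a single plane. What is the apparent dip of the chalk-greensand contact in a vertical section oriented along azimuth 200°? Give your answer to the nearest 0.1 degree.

12.0°

Two edge vectors: DH-2→DH-3 = (120, 203, 81.5), DH-2→DH-4 = (38, 212, 18).
Normal n = (DH-2→DH-3) × (DH-2→DH-4) = (-13624, 937, 17726).
So ∂z/∂x = −n_x/n_z = 0.76859 and ∂z/∂y = −n_y/n_z = −0.05286.
Unit vector along 200° is (sin 200°, cos 200°) = (-0.3420, -0.9397).
Slope in that direction = a·(-0.3420) + b·(-0.9397) = −0.21320.
Apparent dip = arctan|0.21320| = 12.0° (true dip is 37.6°, so apparent ≤ true as expected).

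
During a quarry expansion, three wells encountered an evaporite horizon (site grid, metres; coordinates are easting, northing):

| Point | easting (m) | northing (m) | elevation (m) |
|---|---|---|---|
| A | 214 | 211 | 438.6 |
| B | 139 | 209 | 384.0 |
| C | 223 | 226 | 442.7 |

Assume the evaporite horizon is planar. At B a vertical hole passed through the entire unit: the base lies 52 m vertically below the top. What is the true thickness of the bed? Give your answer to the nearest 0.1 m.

41.6 m

Two edge vectors: A→B = (-75, -2, -54.6), A→C = (9, 15, 4.1).
Normal n = (A→B) × (A→C) = (810.8, -183.9, -1107).
So ∂z/∂easting = −n_x/n_z = 0.73243 and ∂z/∂northing = −n_y/n_z = −0.16612.
|∇z| = √(a²+b²) = 0.75103, so dip δ = arctan(0.75103) = 36.91°.
True thickness = vertical thickness × cos δ = 52 × cos 36.91° = 41.6 m.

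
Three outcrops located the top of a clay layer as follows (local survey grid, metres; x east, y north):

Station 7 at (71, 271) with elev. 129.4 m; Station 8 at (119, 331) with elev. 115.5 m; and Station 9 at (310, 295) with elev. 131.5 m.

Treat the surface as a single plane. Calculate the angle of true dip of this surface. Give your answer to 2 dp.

14.67°

Let the plane be z = a·x + b·y + c.
Station 8−Station 7: 48a + 60b = −13.9;  Station 9−Station 7: 239a + 24b = 2.1.
Solving gives a = 0.03485, b = −0.25955.
Gradient magnitude |∇z| = √(a² + b²) = √(0.00121 + 0.06736) = 0.26188.
True dip = arctan(0.26188) = 14.67°, dipping toward N (azimuth ≈ 352°).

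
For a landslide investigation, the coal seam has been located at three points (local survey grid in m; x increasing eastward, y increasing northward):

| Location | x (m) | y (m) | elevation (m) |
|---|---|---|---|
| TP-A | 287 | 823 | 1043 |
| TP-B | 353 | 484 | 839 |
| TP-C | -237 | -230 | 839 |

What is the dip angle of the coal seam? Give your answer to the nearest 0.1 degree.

37.4°

Let the plane be z = a·x + b·y + c.
TP-B−TP-A: 66a − 339b = −204;  TP-C−TP-A: −524a − 1053b = −204.
Solving gives a = −0.58938, b = 0.48702.
Gradient magnitude |∇z| = √(a² + b²) = √(0.34737 + 0.23719) = 0.76457.
True dip = arctan(0.76457) = 37.4°, dipping toward SE (azimuth ≈ 130°).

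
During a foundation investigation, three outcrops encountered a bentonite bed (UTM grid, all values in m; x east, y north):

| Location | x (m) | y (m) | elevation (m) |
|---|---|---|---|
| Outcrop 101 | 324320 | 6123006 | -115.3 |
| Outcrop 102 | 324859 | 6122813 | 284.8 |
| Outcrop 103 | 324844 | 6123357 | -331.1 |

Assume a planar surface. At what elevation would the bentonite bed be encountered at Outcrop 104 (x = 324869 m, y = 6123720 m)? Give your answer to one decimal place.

Let the plane be z = a·x + b·y + c.
Outcrop 102−Outcrop 101: 539a − 193b = 400.1;  Outcrop 103−Outcrop 101: 524a + 351b = −215.8.
Solving gives a = 0.340263708, b = −1.122786846.
Then c = -115.3 − a·324320 − b·6123006 = 6764360.97.
At (324869, 6123720): z = 110541.1 − 6875632.3 + 6764360.97 = -730.2 m.

-730.2 m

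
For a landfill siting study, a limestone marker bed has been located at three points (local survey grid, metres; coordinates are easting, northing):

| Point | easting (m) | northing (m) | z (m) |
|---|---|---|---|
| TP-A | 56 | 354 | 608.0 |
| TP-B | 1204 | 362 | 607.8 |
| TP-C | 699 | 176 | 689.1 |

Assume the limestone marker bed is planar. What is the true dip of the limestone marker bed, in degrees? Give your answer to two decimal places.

23.99°

Let the plane be z = a·easting + b·northing + c.
TP-B−TP-A: 1148a + 8b = −0.2;  TP-C−TP-A: 643a − 178b = 81.1.
Solving gives a = 0.00293, b = −0.44504.
Gradient magnitude |∇z| = √(a² + b²) = √(0.00001 + 0.19806) = 0.44505.
True dip = arctan(0.44505) = 23.99°, dipping toward N (azimuth ≈ 360°).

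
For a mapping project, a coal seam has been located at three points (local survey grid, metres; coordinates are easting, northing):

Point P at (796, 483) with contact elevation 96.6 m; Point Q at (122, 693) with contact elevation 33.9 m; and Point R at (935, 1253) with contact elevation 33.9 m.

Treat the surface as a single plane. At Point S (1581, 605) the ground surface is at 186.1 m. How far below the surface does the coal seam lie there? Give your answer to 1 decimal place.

50.6 m

Two edge vectors: Point P→Point Q = (-674, 210, -62.7), Point P→Point R = (139, 770, -62.7).
Normal n = (Point P→Point Q) × (Point P→Point R) = (35112, -50975.1, -548170).
So ∂z/∂easting = −n_x/n_z = 0.064053 and ∂z/∂northing = −n_y/n_z = −0.092991.
Intercept c from Point P: 96.6 − 50.99 + 44.91 = 90.53.
At (1581, 605): z_contact = 101.27 − 56.26 + 90.53 = 135.54 m.
Depth below ground = 186.1 − 135.54 = 50.6 m.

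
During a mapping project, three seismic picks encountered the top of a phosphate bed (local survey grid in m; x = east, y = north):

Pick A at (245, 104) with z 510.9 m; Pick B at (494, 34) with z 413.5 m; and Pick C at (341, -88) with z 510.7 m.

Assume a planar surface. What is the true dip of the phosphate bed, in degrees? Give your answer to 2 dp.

Let the plane be z = a·x + b·y + c.
Pick B−Pick A: 249a − 70b = −97.4;  Pick C−Pick A: 96a − 192b = −0.2.
Solving gives a = −0.45480, b = −0.22636.
Gradient magnitude |∇z| = √(a² + b²) = √(0.20684 + 0.05124) = 0.50802.
True dip = arctan(0.50802) = 26.93°, dipping toward ENE (azimuth ≈ 064°).

26.93°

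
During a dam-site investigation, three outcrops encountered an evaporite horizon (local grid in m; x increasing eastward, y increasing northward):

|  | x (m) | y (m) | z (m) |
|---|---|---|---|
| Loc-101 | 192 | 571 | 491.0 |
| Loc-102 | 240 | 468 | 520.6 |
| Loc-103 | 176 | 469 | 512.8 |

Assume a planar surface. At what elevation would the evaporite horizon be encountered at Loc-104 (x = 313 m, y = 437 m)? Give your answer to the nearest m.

Two edge vectors: Loc-101→Loc-102 = (48, -103, 29.6), Loc-101→Loc-103 = (-16, -102, 21.8).
Normal n = (Loc-101→Loc-102) × (Loc-101→Loc-103) = (773.8, -1520, -6544).
So ∂z/∂x = −n_x/n_z = 0.11825 and ∂z/∂y = −n_y/n_z = −0.23227.
Intercept c from Loc-101: 491 − 22.70 + 132.63 = 600.93.
At (313, 437): z = 37.0 − 101.5 + 600.93 = 536.4 m.

536 m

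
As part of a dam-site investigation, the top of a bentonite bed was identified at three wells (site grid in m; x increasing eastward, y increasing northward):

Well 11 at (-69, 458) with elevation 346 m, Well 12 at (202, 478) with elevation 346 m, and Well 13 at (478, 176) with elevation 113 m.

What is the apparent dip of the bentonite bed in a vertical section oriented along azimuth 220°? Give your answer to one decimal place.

Let the plane be z = a·x + b·y + c.
Well 12−Well 11: 271a + 20b = 0;  Well 13−Well 11: 547a − 282b = −233.
Solving gives a = −0.05334, b = 0.72277.
Unit vector along 220° is (sin 220°, cos 220°) = (-0.6428, -0.7660).
Slope in that direction = a·(-0.6428) + b·(-0.7660) = −0.51939.
Apparent dip = arctan|0.51939| = 27.4° (true dip is 35.9°, so apparent ≤ true as expected).

27.4°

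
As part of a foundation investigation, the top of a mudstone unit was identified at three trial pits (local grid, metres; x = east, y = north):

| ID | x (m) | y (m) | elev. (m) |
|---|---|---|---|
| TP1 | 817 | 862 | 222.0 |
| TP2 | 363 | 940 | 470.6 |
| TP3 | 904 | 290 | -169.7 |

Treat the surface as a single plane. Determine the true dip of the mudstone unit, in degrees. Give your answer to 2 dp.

37.21°

Two edge vectors: TP1→TP2 = (-454, 78, 248.6), TP1→TP3 = (87, -572, -391.7).
Normal n = (TP1→TP2) × (TP1→TP3) = (111646.6, -156203.6, 252902).
So ∂z/∂x = −n_x/n_z = −0.44146 and ∂z/∂y = −n_y/n_z = 0.61764.
Gradient magnitude |∇z| = √(a² + b²) = √(0.19489 + 0.38149) = 0.75919.
True dip = arctan(0.75919) = 37.21°, dipping toward SE (azimuth ≈ 144°).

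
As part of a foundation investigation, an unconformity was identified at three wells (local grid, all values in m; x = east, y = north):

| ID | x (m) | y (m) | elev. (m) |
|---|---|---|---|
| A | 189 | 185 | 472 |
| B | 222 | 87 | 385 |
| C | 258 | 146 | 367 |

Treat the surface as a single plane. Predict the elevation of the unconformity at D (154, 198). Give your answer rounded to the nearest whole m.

Let the plane be z = a·x + b·y + c.
B−A: 33a − 98b = −87;  C−A: 69a − 39b = −105.
Solving gives a = −1.25973, b = 0.46356.
Then c = 472 − a·189 − b·185 = 624.33.
At (154, 198): z = −194.0 + 91.8 + 624.33 = 522.1 m.

522 m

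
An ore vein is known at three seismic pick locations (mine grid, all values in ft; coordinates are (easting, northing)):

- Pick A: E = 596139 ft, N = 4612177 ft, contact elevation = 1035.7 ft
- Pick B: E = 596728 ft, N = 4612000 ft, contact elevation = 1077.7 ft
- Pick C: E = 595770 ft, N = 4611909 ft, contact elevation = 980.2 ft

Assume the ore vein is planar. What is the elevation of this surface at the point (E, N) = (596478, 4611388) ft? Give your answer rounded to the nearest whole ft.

Two edge vectors: Pick A→Pick B = (589, -177, 42), Pick A→Pick C = (-369, -268, -55.5).
Normal n = (Pick A→Pick B) × (Pick A→Pick C) = (21079.5, 17191.5, -223165).
So ∂z/∂E = −n_x/n_z = 0.09445702 and ∂z/∂N = −n_y/n_z = 0.07703493.
Intercept c from Pick A: 1035.7 − 56309.51 − 355298.73 = −410572.54.
At (596478, 4611388): z = 56341.5 + 355237.9 − 410572.54 = 1006.9 ft.

1007 ft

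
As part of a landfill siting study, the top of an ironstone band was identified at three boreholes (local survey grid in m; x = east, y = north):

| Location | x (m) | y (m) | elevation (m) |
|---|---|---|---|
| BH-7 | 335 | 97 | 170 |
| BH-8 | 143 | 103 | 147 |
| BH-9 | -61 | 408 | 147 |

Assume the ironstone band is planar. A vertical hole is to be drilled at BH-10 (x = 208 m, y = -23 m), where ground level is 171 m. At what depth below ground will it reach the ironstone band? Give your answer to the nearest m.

Two edge vectors: BH-7→BH-8 = (-192, 6, -23), BH-7→BH-9 = (-396, 311, -23).
Normal n = (BH-7→BH-8) × (BH-7→BH-9) = (7015, 4692, -57336).
So ∂z/∂x = −n_x/n_z = 0.12235 and ∂z/∂y = −n_y/n_z = 0.08183.
Intercept c from BH-7: 170 − 40.99 − 7.94 = 121.08.
At (208, -23): z_contact = 25.4 − 1.9 + 121.08 = 144.6 m.
Depth below ground = 171 − 144.6 = 26 m.

26 m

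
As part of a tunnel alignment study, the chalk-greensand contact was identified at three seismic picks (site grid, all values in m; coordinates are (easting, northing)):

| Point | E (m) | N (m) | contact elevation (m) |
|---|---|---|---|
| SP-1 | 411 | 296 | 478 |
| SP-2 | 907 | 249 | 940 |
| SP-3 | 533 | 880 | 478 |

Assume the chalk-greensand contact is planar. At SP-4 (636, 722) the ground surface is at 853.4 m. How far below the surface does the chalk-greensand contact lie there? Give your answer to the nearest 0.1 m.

251.2 m

Let the plane be z = a·E + b·N + c.
SP-2−SP-1: 496a − 47b = 462;  SP-3−SP-1: 122a + 584b = 0.
Solving gives a = 0.91337, b = −0.19081.
Then c = 478 − a·411 − b·296 = 159.08.
At (636, 722): z_contact = 580.90 − 137.76 + 159.08 = 602.22 m.
Depth below ground = 853.4 − 602.22 = 251.2 m.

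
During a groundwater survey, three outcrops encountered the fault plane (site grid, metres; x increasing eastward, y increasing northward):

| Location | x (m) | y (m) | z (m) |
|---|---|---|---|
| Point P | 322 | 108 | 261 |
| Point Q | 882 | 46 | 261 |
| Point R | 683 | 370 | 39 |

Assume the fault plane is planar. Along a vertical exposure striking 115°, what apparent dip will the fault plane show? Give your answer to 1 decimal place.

Two edge vectors: Point P→Point Q = (560, -62, 0), Point P→Point R = (361, 262, -222).
Normal n = (Point P→Point Q) × (Point P→Point R) = (13764, 124320, 169102).
So ∂z/∂x = −n_x/n_z = −0.08139 and ∂z/∂y = −n_y/n_z = −0.73518.
Unit vector along 115° is (sin 115°, cos 115°) = (0.9063, -0.4226).
Slope in that direction = a·(0.9063) + b·(-0.4226) = 0.23693.
Apparent dip = arctan|0.23693| = 13.3° (true dip is 36.5°, so apparent ≤ true as expected).

13.3°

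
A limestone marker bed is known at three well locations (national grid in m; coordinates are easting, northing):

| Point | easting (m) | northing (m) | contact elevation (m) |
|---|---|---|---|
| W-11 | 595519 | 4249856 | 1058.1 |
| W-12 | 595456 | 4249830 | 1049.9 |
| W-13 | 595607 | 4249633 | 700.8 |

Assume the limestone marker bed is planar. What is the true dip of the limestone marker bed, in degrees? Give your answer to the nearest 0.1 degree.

56.2°

Two edge vectors: W-11→W-12 = (-63, -26, -8.2), W-11→W-13 = (88, -223, -357.3).
Normal n = (W-11→W-12) × (W-11→W-13) = (7461.2, -23231.5, 16337).
So ∂z/∂easting = −n_x/n_z = −0.45671 and ∂z/∂northing = −n_y/n_z = 1.42202.
Gradient magnitude |∇z| = √(a² + b²) = √(0.20858 + 2.02213) = 1.49356.
True dip = arctan(1.49356) = 56.2°, dipping toward SSE (azimuth ≈ 162°).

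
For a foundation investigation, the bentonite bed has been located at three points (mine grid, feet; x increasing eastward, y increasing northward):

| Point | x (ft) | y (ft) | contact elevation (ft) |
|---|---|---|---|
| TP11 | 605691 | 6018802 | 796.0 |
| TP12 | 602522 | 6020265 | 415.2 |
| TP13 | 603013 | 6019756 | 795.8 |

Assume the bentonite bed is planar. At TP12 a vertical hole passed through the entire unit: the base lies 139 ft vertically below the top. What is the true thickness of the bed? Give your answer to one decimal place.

Two edge vectors: TP11→TP12 = (-3169, 1463, -380.8), TP11→TP13 = (-2678, 954, -0.2).
Normal n = (TP11→TP12) × (TP11→TP13) = (362990.6, 1019148.6, 894688).
So ∂z/∂x = −n_x/n_z = −0.40572 and ∂z/∂y = −n_y/n_z = −1.13911.
|∇z| = √(a²+b²) = 1.20921, so dip δ = arctan(1.20921) = 50.41°.
True thickness = vertical thickness × cos δ = 139 × cos 50.41° = 88.6 ft.

88.6 ft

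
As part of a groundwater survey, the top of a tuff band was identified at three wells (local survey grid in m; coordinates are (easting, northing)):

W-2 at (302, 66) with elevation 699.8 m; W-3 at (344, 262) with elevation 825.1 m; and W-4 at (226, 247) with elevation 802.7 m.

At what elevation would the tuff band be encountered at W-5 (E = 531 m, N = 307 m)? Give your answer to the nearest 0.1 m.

Two edge vectors: W-2→W-3 = (42, 196, 125.3), W-2→W-4 = (-76, 181, 102.9).
Normal n = (W-2→W-3) × (W-2→W-4) = (-2510.9, -13844.6, 22498).
So ∂z/∂E = −n_x/n_z = 0.11161 and ∂z/∂N = −n_y/n_z = 0.61537.
Intercept c from W-2: 699.8 − 33.70 − 40.61 = 625.48.
At (531, 307): z = 59.3 + 188.9 + 625.48 = 873.7 m.

873.7 m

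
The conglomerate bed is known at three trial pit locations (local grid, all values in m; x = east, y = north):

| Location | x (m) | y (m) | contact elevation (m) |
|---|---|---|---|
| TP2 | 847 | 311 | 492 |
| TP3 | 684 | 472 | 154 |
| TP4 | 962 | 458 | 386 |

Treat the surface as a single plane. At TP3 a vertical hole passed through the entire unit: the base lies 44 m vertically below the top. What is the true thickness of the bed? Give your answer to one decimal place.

24.1 m

Let the plane be z = a·x + b·y + c.
TP3−TP2: −163a + 161b = −338;  TP4−TP2: 115a + 147b = −106.
Solving gives a = 0.76796, b = −1.32188.
|∇z| = √(a²+b²) = 1.52877, so dip δ = arctan(1.52877) = 56.81°.
True thickness = vertical thickness × cos δ = 44 × cos 56.81° = 24.1 m.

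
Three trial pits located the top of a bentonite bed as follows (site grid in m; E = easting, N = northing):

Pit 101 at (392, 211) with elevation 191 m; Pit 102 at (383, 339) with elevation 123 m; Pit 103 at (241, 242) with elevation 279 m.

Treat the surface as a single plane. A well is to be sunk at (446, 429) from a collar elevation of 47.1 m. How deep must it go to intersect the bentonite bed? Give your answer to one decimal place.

Let the plane be z = a·E + b·N + c.
Pit 102−Pit 101: −9a + 128b = −68;  Pit 103−Pit 101: −151a + 31b = 88.
Solving gives a = −0.70198, b = −0.58061.
Then c = 191 − a·392 − b·211 = 588.68.
At (446, 429): z_contact = −313.08 − 249.08 + 588.68 = 26.52 m.
Depth below ground = 47.1 − 26.52 = 20.6 m.

20.6 m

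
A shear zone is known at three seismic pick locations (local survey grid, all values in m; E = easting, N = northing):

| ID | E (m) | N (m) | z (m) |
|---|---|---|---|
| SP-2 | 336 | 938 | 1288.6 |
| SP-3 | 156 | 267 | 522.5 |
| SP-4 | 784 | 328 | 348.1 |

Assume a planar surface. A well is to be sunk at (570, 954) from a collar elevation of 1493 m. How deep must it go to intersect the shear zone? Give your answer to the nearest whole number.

278 m

Two edge vectors: SP-2→SP-3 = (-180, -671, -766.1), SP-2→SP-4 = (448, -610, -940.5).
Normal n = (SP-2→SP-3) × (SP-2→SP-4) = (163754.5, -512502.8, 410408).
So ∂z/∂E = −n_x/n_z = −0.39900 and ∂z/∂N = −n_y/n_z = 1.24876.
Intercept c from SP-2: 1288.6 + 134.07 − 1171.34 = 251.32.
At (570, 954): z_contact = −227.4 + 1191.3 + 251.32 = 1215.2 m.
Depth below ground = 1493 − 1215.2 = 278 m.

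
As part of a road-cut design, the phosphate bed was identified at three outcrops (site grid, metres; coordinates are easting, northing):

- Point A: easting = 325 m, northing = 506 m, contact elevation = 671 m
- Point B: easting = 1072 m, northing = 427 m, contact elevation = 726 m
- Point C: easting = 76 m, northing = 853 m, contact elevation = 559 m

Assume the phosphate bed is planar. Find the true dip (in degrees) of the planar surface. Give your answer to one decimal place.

16.4°

Let the plane be z = a·easting + b·northing + c.
Point B−Point A: 747a − 79b = 55;  Point C−Point A: −249a + 347b = −112.
Solving gives a = 0.04274, b = −0.29210.
Gradient magnitude |∇z| = √(a² + b²) = √(0.00183 + 0.08532) = 0.29521.
True dip = arctan(0.29521) = 16.4°, dipping toward N (azimuth ≈ 352°).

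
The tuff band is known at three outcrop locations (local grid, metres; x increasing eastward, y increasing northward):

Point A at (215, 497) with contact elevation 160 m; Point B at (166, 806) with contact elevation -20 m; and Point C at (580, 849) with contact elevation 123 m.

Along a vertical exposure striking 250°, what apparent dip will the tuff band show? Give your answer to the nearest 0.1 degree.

11.2°

Let the plane be z = a·x + b·y + c.
Point B−Point A: −49a + 309b = −180;  Point C−Point A: 365a + 352b = −37.
Solving gives a = 0.39934, b = −0.51920.
Unit vector along 250° is (sin 250°, cos 250°) = (-0.9397, -0.3420).
Slope in that direction = a·(-0.9397) + b·(-0.3420) = −0.19768.
Apparent dip = arctan|0.19768| = 11.2° (true dip is 33.2°, so apparent ≤ true as expected).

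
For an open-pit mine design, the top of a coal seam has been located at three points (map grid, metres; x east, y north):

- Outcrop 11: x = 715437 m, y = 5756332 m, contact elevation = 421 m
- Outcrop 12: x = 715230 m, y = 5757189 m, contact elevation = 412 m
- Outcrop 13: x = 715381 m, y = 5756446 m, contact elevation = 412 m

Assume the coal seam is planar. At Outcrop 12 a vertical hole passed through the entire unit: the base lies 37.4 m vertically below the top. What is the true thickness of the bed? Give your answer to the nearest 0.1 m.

36.0 m

Let the plane be z = a·x + b·y + c.
Outcrop 12−Outcrop 11: −207a + 857b = −9;  Outcrop 13−Outcrop 11: −56a + 114b = −9.
Solving gives a = 0.27412, b = 0.05571.
|∇z| = √(a²+b²) = 0.27973, so dip δ = arctan(0.27973) = 15.63°.
True thickness = vertical thickness × cos δ = 37.4 × cos 15.63° = 36.0 m.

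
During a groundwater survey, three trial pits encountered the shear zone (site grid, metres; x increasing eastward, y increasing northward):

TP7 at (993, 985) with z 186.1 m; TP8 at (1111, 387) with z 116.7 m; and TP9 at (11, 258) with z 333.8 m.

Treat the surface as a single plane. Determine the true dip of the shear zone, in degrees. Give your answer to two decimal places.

12.38°

Let the plane be z = a·x + b·y + c.
TP8−TP7: 118a − 598b = −69.4;  TP9−TP7: −982a − 727b = 147.7.
Solving gives a = −0.20620, b = 0.07536.
Gradient magnitude |∇z| = √(a² + b²) = √(0.04252 + 0.00568) = 0.21954.
True dip = arctan(0.21954) = 12.38°, dipping toward ESE (azimuth ≈ 110°).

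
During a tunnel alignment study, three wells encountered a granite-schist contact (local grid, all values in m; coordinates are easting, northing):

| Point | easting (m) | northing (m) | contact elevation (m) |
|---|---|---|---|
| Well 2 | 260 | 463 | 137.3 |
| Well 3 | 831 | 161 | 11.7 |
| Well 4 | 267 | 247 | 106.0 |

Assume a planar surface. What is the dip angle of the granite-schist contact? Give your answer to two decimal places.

Two edge vectors: Well 2→Well 3 = (571, -302, -125.6), Well 2→Well 4 = (7, -216, -31.3).
Normal n = (Well 2→Well 3) × (Well 2→Well 4) = (-17677, 16993.1, -121222).
So ∂z/∂easting = −n_x/n_z = −0.14582 and ∂z/∂northing = −n_y/n_z = 0.14018.
Gradient magnitude |∇z| = √(a² + b²) = √(0.02126 + 0.01965) = 0.20228.
True dip = arctan(0.20228) = 11.44°, dipping toward SE (azimuth ≈ 134°).

11.44°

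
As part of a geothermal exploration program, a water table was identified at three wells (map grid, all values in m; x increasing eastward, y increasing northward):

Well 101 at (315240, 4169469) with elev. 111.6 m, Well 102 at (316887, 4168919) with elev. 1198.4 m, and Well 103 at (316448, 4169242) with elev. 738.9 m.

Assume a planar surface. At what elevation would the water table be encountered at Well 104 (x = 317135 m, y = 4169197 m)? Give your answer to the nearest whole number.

1015 m

Two edge vectors: Well 101→Well 102 = (1647, -550, 1086.8), Well 101→Well 103 = (1208, -227, 627.3).
Normal n = (Well 101→Well 102) × (Well 101→Well 103) = (-98311.4, 279691.3, 290531).
So ∂z/∂x = −n_x/n_z = 0.33838523 and ∂z/∂y = −n_y/n_z = −0.96269004.
Intercept c from Well 101: 111.6 − 106672.56 + 4013906.28 = 3907345.32.
At (317135, 4169197): z = 107313.8 − 4013644.4 + 3907345.32 = 1014.7 m.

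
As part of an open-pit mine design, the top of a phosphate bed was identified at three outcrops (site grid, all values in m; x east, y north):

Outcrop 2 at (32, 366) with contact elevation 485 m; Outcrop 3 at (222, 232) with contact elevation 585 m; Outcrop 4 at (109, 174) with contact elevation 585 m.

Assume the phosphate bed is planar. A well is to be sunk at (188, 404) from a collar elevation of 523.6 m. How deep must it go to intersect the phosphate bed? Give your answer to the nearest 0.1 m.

Let the plane be z = a·x + b·y + c.
Outcrop 3−Outcrop 2: 190a − 134b = 100;  Outcrop 4−Outcrop 2: 77a − 192b = 100.
Solving gives a = 0.22170, b = −0.43192.
Then c = 485 − a·32 − b·366 = 635.99.
At (188, 404): z_contact = 41.68 − 174.50 + 635.99 = 503.17 m.
Depth below ground = 523.6 − 503.17 = 20.4 m.

20.4 m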